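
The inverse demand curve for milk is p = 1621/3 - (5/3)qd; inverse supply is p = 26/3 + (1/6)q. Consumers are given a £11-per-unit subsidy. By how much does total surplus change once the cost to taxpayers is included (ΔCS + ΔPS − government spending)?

Pre-subsidy: 1621/3 - (5/3)q = 26/3 + (1/6)q gives q* = 290 and p* = 57.
With the rebate, buyers effectively pay pb = ps − 11, where ps is the price sellers receive.
On the curves, pb = 1621/3 - (5/3)q and ps = 26/3 + (1/6)q; the wedge ps − pb = 11 gives 26/3 + (1/6)q − (1621/3 - (5/3)q) = 11, so q' = 296.
Then pb = 1621/3 − (5/3)·296 = 47 and ps = 26/3 + (1/6)·296 = 58.
ΔCS = ½(290 + 296)(57 − 47) = 2930; ΔPS = ½(290 + 296)(58 − 57) = 293.
Government spending = 11 × 296 = 3256.
Net change = 2930 + 293 − 3256 = -33. The loss equals the DWL triangle ½·11·6.

Net change in total surplus = -£33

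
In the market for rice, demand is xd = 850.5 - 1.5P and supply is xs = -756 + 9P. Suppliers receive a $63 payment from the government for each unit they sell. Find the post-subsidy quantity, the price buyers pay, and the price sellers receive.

x' = 702; buyers pay $99; sellers receive $162

Pre-subsidy: 850.5 - 1.5P = -756 + 9P gives P* = 153, x* = 621.
With the subsidy, sellers receive Ps = Pb + 63 for each unit, where Pb is the price buyers pay.
Supply in terms of Pb becomes xs = -756 + 9(Pb + 63) = -189 + 9Pb. Setting this equal to demand: 850.5 - 1.5Pb = -189 + 9Pb, so Pb = 99.
Sellers receive Ps = 99 + 63 = 162; x' = 850.5 − 1.5·99 = 702.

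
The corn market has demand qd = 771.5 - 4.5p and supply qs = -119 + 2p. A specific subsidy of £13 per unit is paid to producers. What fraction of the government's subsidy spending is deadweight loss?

DWL / government spending = 9/173

Pre-subsidy: 771.5 - 4.5p = -119 + 2p gives p* = 137, q* = 155.
With the subsidy, sellers receive ps = pb + 13 for each unit, where pb is the price buyers pay.
Supply in terms of pb becomes qs = -119 + 2(pb + 13) = -93 + 2pb. Setting this equal to demand: 771.5 - 4.5pb = -93 + 2pb, so pb = 133.
Sellers receive ps = 133 + 13 = 146; q' = 771.5 − 4.5·133 = 173.
ΔCS = ½(155 + 173)(137 − 133) = 656; ΔPS = ½(155 + 173)(146 − 137) = 1476.
Government spending = 13 × 173 = 2249.
DWL = ½ × 13 × (173 − 155) = 117; fraction = 117 / 2249 = 9/173.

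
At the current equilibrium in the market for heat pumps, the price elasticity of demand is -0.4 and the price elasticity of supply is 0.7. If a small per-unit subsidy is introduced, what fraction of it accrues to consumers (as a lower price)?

Consumer share = 7/11

For a small subsidy around the equilibrium, the benefit split depends on the relative slopes, which at a point are proportional to the elasticities.
Buyer share = εs/(εs + |εd|) = 0.7/(0.7 + 0.4) = 7/11; seller share = |εd|/(εs + |εd|) = 4/11.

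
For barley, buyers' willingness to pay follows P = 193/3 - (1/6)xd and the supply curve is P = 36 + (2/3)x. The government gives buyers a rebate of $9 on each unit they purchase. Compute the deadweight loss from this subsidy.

Deadweight loss = $48.6

Pre-subsidy: 193/3 - (1/6)x = 36 + (2/3)x gives x* = 34 and P* = 176/3.
With the rebate, buyers effectively pay Pb = Ps − 9, where Ps is the price sellers receive.
On the curves, Pb = 193/3 - (1/6)x and Ps = 36 + (2/3)x; the wedge Ps − Pb = 9 gives 36 + (2/3)x − (193/3 - (1/6)x) = 9, so x' = 44.8.
Then Pb = 193/3 − (1/6)·44.8 = 853/15 and Ps = 36 + (2/3)·44.8 = 988/15.
The subsidy expands output by 44.8 − 34 = 10.8 past the efficient level; on those units the gap between marginal cost and willingness to pay runs from 0 up to 9.
DWL = ½ × 9 × 10.8 = 48.6.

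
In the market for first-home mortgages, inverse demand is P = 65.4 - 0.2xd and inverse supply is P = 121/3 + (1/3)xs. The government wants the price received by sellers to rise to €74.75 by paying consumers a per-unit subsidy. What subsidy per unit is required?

Required subsidy s = €30 per unit

At a seller price of 74.75, quantity supplied is -121 + 3·74.75 = 103.25.
Buyers absorb 103.25 only when they pay Pb = 65.4 − 0.2·103.25 = 44.75.
s = Ps − Pb = 74.75 − 44.75 = 30.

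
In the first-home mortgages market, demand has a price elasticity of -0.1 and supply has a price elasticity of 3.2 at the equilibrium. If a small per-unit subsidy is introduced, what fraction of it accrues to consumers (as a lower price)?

For a small subsidy around the equilibrium, the benefit split depends on the relative slopes, which at a point are proportional to the elasticities.
Buyer share = εs/(εs + |εd|) = 3.2/(3.2 + 0.1) = 32/33; seller share = |εd|/(εs + |εd|) = 1/33.

Consumer share = 32/33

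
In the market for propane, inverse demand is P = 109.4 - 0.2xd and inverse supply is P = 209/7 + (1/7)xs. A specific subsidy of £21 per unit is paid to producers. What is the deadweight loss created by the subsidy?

Pre-subsidy: 109.4 - 0.2x = 209/7 + (1/7)x gives x* = 232 and P* = 63.
With the subsidy, sellers receive Ps = Pb + 21 for each unit, where Pb is the price buyers pay.
On the curves, Pb = 109.4 - 0.2x and Ps = 209/7 + (1/7)x; the wedge Ps − Pb = 21 gives 209/7 + (1/7)x − (109.4 - 0.2x) = 21, so x' = 293.25.
Then Pb = 109.4 − 0.2·293.25 = 50.75 and Ps = 209/7 + (1/7)·293.25 = 71.75.
The subsidy expands output by 293.25 − 232 = 61.25 past the efficient level; on those units the gap between marginal cost and willingness to pay runs from 0 up to 21.
DWL = ½ × 21 × 61.25 = 643.125.

Deadweight loss = £643.125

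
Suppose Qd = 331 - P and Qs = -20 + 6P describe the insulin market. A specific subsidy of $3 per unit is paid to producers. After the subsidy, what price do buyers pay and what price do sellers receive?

Buyers pay 333/7; sellers receive 354/7

Pre-subsidy: 331 - P = -20 + 6P gives P* = 351/7, Q* = 1966/7.
With the subsidy, sellers receive Ps = Pb + 3 for each unit, where Pb is the price buyers pay.
Supply in terms of Pb becomes Qs = -20 + 6(Pb + 3) = -2 + 6Pb. Setting this equal to demand: 331 - Pb = -2 + 6Pb, so Pb = 333/7.
Sellers receive Ps = 333/7 + 3 = 354/7; Q' = 331 − 1·(333/7) = 1984/7.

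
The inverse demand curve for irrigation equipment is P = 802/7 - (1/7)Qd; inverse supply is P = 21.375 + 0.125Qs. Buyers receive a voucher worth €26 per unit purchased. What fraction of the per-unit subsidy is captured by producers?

Producer share = 7/15

Pre-subsidy: 802/7 - (1/7)Q = 21.375 + 0.125Q gives Q* = 5219/15 and P* = 973/15.
With the rebate, buyers effectively pay Pb = Ps − 26, where Ps is the price sellers receive.
On the curves, Pb = 802/7 - (1/7)Q and Ps = 21.375 + 0.125Q; the wedge Ps − Pb = 26 gives 21.375 + 0.125Q − (802/7 - (1/7)Q) = 26, so Q' = 445.
Then Pb = 802/7 − (1/7)·445 = 51 and Ps = 21.375 + 0.125·445 = 77.
Buyers' price falls by P* − Pb = 973/15 − 51 = 208/15; sellers' price rises by Ps − P* = 77 − 973/15 = 182/15.
So producers capture (182/15)/26 = 7/15 of each unit of subsidy.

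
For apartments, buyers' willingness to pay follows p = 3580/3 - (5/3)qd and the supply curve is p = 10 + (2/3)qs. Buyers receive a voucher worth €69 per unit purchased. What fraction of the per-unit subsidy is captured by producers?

Producer share = 2/7

Pre-subsidy: 3580/3 - (5/3)q = 10 + (2/3)q gives q* = 3550/7 and p* = 7310/21.
With the rebate, buyers effectively pay pb = ps − 69, where ps is the price sellers receive.
On the curves, pb = 3580/3 - (5/3)q and ps = 10 + (2/3)q; the wedge ps − pb = 69 gives 10 + (2/3)q − (3580/3 - (5/3)q) = 69, so q' = 3757/7.
Then pb = 3580/3 − (5/3)·(3757/7) = 6275/21 and ps = 10 + (2/3)·(3757/7) = 7724/21.
Buyers' price falls by p* − pb = 7310/21 − 6275/21 = 345/7; sellers' price rises by ps − p* = 7724/21 − 7310/21 = 138/7.
So producers capture (138/7)/69 = 2/7 of each unit of subsidy.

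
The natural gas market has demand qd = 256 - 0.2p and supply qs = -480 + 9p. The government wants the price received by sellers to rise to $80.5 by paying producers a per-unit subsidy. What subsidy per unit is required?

At a seller price of 80.5, quantity supplied is -480 + 9·80.5 = 244.5.
Buyers absorb 244.5 only when they pay pb with 256 − 0.2·pb = 244.5, i.e. pb = 57.5.
s = ps − pb = 80.5 − 57.5 = 23.

Required subsidy s = $23 per unit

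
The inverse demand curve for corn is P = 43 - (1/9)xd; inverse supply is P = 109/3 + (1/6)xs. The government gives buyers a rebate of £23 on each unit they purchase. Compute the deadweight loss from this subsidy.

Deadweight loss = £952.2

Pre-subsidy: 43 - (1/9)x = 109/3 + (1/6)x gives x* = 24 and P* = 121/3.
With the rebate, buyers effectively pay Pb = Ps − 23, where Ps is the price sellers receive.
On the curves, Pb = 43 - (1/9)x and Ps = 109/3 + (1/6)x; the wedge Ps − Pb = 23 gives 109/3 + (1/6)x − (43 - (1/9)x) = 23, so x' = 106.8.
Then Pb = 43 − (1/9)·106.8 = 467/15 and Ps = 109/3 + (1/6)·106.8 = 812/15.
The subsidy expands output by 106.8 − 24 = 82.8 past the efficient level; on those units the gap between marginal cost and willingness to pay runs from 0 up to 23.
DWL = ½ × 23 × 82.8 = 952.2.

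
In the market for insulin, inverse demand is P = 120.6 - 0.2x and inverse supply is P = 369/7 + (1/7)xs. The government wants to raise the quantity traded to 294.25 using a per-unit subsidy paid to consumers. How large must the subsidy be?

At x = 294.25, from the demand curve buyers pay Pb = 120.6 − 0.2·294.25 = 61.75; from the supply curve sellers need Ps = 369/7 + (1/7)·294.25 = 94.75.
The subsidy must fill the gap: s = Ps − Pb = 94.75 − 61.75 = 33.

Required subsidy s = 33 per unit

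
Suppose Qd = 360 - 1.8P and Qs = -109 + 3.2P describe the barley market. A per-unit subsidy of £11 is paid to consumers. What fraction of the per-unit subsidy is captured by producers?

Pre-subsidy: 360 - 1.8P = -109 + 3.2P gives P* = 93.8, Q* = 191.16.
With the rebate, buyers effectively pay Pb = Ps − 11, where Ps is the price sellers receive.
Demand in terms of Ps becomes Qd = 360 − 1.8(Ps − 11) = 379.8 - 1.8Ps. Setting this equal to supply: 379.8 - 1.8Ps = -109 + 3.2Ps, so Ps = 97.76.
Buyers pay Pb = 97.76 − 11 = 86.76; Q' = -109 + 3.2·97.76 = 203.832.
Buyers' price falls by P* − Pb = 93.8 − 86.76 = 7.04; sellers' price rises by Ps − P* = 97.76 − 93.8 = 3.96.
So producers capture 3.96/11 = 0.36 of each unit of subsidy.

Producer share = 0.36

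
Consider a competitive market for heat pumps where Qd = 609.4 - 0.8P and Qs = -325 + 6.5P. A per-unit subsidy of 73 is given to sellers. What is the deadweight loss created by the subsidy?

Deadweight loss = 1898

Pre-subsidy: 609.4 - 0.8P = -325 + 6.5P gives P* = 128, Q* = 507.
With the subsidy, sellers receive Ps = Pb + 73 for each unit, where Pb is the price buyers pay.
Supply in terms of Pb becomes Qs = -325 + 6.5(Pb + 73) = 149.5 + 6.5Pb. Setting this equal to demand: 609.4 - 0.8Pb = 149.5 + 6.5Pb, so Pb = 63.
Sellers receive Ps = 63 + 73 = 136; Q' = 609.4 − 0.8·63 = 559.
The subsidy expands output by 559 − 507 = 52 past the efficient level; on those units the gap between marginal cost and willingness to pay runs from 0 up to 73.
DWL = ½ × 73 × 52 = 1898.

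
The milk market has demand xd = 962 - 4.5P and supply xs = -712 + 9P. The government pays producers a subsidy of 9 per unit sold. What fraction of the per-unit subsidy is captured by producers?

Producer share = 1/3

Pre-subsidy: 962 - 4.5P = -712 + 9P gives P* = 124, x* = 404.
With the subsidy, sellers receive Ps = Pb + 9 for each unit, where Pb is the price buyers pay.
Supply in terms of Pb becomes xs = -712 + 9(Pb + 9) = -631 + 9Pb. Setting this equal to demand: 962 - 4.5Pb = -631 + 9Pb, so Pb = 118.
Sellers receive Ps = 118 + 9 = 127; x' = 962 − 4.5·118 = 431.
Buyers' price falls by P* − Pb = 124 − 118 = 6; sellers' price rises by Ps − P* = 127 − 124 = 3.
So producers capture 3/9 = 1/3 of each unit of subsidy.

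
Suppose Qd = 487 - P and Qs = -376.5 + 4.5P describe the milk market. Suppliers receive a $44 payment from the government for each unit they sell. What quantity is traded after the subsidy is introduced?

Q' = 366

Pre-subsidy: 487 - P = -376.5 + 4.5P gives P* = 157, Q* = 330.
With the subsidy, sellers receive Ps = Pb + 44 for each unit, where Pb is the price buyers pay.
Supply in terms of Pb becomes Qs = -376.5 + 4.5(Pb + 44) = -178.5 + 4.5Pb. Setting this equal to demand: 487 - Pb = -178.5 + 4.5Pb, so Pb = 121.
Sellers receive Ps = 121 + 44 = 165; Q' = 487 − 1·121 = 366.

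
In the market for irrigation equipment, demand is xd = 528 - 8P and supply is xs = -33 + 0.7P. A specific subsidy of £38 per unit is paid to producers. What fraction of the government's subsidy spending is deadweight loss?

Pre-subsidy: 528 - 8P = -33 + 0.7P gives P* = 1870/29, x* = 352/29.
With the subsidy, sellers receive Ps = Pb + 38 for each unit, where Pb is the price buyers pay.
Supply in terms of Pb becomes xs = -33 + 0.7(Pb + 38) = -6.4 + 0.7Pb. Setting this equal to demand: 528 - 8Pb = -6.4 + 0.7Pb, so Pb = 5344/87.
Sellers receive Ps = 5344/87 + 38 = 8650/87; x' = 528 − 8·(5344/87) = 3184/87.
ΔCS = ½(352/29 + 3184/87)(1870/29 − 5344/87) = 563920/7569; ΔPS = ½(352/29 + 3184/87)(8650/87 − 1870/29) = 6444800/7569.
Government spending = 38 × 3184/87 = 120992/87.
DWL = ½ × 38 × (3184/87 − 352/29) = 40432/87; fraction = (40432/87) / (120992/87) = 133/398.

DWL / government spending = 133/398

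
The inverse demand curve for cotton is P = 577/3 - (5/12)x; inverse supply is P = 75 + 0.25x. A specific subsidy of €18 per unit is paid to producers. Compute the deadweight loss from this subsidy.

Deadweight loss = €243

Pre-subsidy: 577/3 - (5/12)x = 75 + 0.25x gives x* = 176 and P* = 119.
With the subsidy, sellers receive Ps = Pb + 18 for each unit, where Pb is the price buyers pay.
On the curves, Pb = 577/3 - (5/12)x and Ps = 75 + 0.25x; the wedge Ps − Pb = 18 gives 75 + 0.25x − (577/3 - (5/12)x) = 18, so x' = 203.
Then Pb = 577/3 − (5/12)·203 = 107.75 and Ps = 75 + 0.25·203 = 125.75.
The subsidy expands output by 203 − 176 = 27 past the efficient level; on those units the gap between marginal cost and willingness to pay runs from 0 up to 18.
DWL = ½ × 18 × 27 = 243.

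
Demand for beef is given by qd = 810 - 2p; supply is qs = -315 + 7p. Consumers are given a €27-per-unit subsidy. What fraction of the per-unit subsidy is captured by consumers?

Consumer share = 7/9

Pre-subsidy: 810 - 2p = -315 + 7p gives p* = 125, q* = 560.
With the rebate, buyers effectively pay pb = ps − 27, where ps is the price sellers receive.
Demand in terms of ps becomes qd = 810 − 2(ps − 27) = 864 - 2ps. Setting this equal to supply: 864 - 2ps = -315 + 7ps, so ps = 131.
Buyers pay pb = 131 − 27 = 104; q' = -315 + 7·131 = 602.
Buyers' price falls by p* − pb = 125 − 104 = 21; sellers' price rises by ps − p* = 131 − 125 = 6.
So consumers capture 21/27 = 7/9 of each unit of subsidy.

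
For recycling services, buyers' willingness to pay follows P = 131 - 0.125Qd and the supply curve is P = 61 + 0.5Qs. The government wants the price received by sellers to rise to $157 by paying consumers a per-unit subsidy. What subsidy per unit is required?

At a seller price of 157, quantity supplied is -122 + 2·157 = 192.
Buyers absorb 192 only when they pay Pb = 131 − 0.125·192 = 107.
s = Ps − Pb = 157 − 107 = 50.

Required subsidy s = $50 per unit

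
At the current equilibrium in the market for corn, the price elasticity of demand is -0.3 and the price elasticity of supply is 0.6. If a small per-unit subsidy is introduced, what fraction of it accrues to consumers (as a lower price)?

For a small subsidy around the equilibrium, the benefit split depends on the relative slopes, which at a point are proportional to the elasticities.
Buyer share = εs/(εs + |εd|) = 0.6/(0.6 + 0.3) = 2/3; seller share = |εd|/(εs + |εd|) = 1/3.

Consumer share = 2/3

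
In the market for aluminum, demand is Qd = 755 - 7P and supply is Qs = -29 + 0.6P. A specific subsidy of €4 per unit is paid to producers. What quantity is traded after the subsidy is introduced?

Pre-subsidy: 755 - 7P = -29 + 0.6P gives P* = 1960/19, Q* = 625/19.
With the subsidy, sellers receive Ps = Pb + 4 for each unit, where Pb is the price buyers pay.
Supply in terms of Pb becomes Qs = -29 + 0.6(Pb + 4) = -26.6 + 0.6Pb. Setting this equal to demand: 755 - 7Pb = -26.6 + 0.6Pb, so Pb = 1954/19.
Sellers receive Ps = 1954/19 + 4 = 2030/19; Q' = 755 − 7·(1954/19) = 667/19.

Q' = 667/19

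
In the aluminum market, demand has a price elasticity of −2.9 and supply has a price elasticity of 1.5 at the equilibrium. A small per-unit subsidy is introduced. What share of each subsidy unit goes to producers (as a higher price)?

For a small subsidy around the equilibrium, the benefit split depends on the relative slopes, which at a point are proportional to the elasticities.
Buyer share = εs/(εs + |εd|) = 1.5/(1.5 + 2.9) = 15/44; seller share = |εd|/(εs + |εd|) = 29/44.
So producers capture 29/44 of the subsidy.

Producer share = 29/44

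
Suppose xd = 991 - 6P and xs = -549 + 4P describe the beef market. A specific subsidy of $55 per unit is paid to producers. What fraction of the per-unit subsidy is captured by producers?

Producer share = 0.6

Pre-subsidy: 991 - 6P = -549 + 4P gives P* = 154, x* = 67.
With the subsidy, sellers receive Ps = Pb + 55 for each unit, where Pb is the price buyers pay.
Supply in terms of Pb becomes xs = -549 + 4(Pb + 55) = -329 + 4Pb. Setting this equal to demand: 991 - 6Pb = -329 + 4Pb, so Pb = 132.
Sellers receive Ps = 132 + 55 = 187; x' = 991 − 6·132 = 199.
Buyers' price falls by P* − Pb = 154 − 132 = 22; sellers' price rises by Ps − P* = 187 − 154 = 33.
So producers capture 33/55 = 0.6 of each unit of subsidy.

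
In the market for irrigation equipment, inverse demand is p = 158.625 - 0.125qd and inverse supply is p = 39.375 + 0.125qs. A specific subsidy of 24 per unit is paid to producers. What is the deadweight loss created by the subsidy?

Deadweight loss = 1152

Pre-subsidy: 158.625 - 0.125q = 39.375 + 0.125q gives q* = 477 and p* = 99.
With the subsidy, sellers receive ps = pb + 24 for each unit, where pb is the price buyers pay.
On the curves, pb = 158.625 - 0.125q and ps = 39.375 + 0.125q; the wedge ps − pb = 24 gives 39.375 + 0.125q − (158.625 - 0.125q) = 24, so q' = 573.
Then pb = 158.625 − 0.125·573 = 87 and ps = 39.375 + 0.125·573 = 111.
The subsidy expands output by 573 − 477 = 96 past the efficient level; on those units the gap between marginal cost and willingness to pay runs from 0 up to 24.
DWL = ½ × 24 × 96 = 1152.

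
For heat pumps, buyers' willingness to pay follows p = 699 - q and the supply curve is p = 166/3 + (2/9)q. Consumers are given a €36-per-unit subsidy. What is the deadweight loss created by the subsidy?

Deadweight loss = 5832/11

Pre-subsidy: 699 - q = 166/3 + (2/9)q gives q* = 5793/11 and p* = 1896/11.
With the rebate, buyers effectively pay pb = ps − 36, where ps is the price sellers receive.
On the curves, pb = 699 - q and ps = 166/3 + (2/9)q; the wedge ps − pb = 36 gives 166/3 + (2/9)q − (699 - q) = 36, so q' = 6117/11.
Then pb = 699 − 1·(6117/11) = 1572/11 and ps = 166/3 + (2/9)·(6117/11) = 1968/11.
The subsidy expands output by 6117/11 − 5793/11 = 324/11 past the efficient level; on those units the gap between marginal cost and willingness to pay runs from 0 up to 36.
DWL = ½ × 36 × 324/11 = 5832/11.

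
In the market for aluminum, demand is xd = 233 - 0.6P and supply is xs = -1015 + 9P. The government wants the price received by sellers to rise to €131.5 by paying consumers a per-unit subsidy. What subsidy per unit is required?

At a seller price of 131.5, quantity supplied is -1015 + 9·131.5 = 168.5.
Buyers absorb 168.5 only when they pay Pb with 233 − 0.6·Pb = 168.5, i.e. Pb = 107.5.
s = Ps − Pb = 131.5 − 107.5 = 24.

Required subsidy s = €24 per unit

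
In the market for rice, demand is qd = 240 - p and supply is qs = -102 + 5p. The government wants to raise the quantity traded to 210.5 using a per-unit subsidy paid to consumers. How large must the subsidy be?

Required subsidy s = 33 per unit

At q = 210.5, invert demand for the buyer price: pb = (240 − 210.5)/1 = 29.5; invert supply for the seller price: ps = (210.5 − (-102))/5 = 62.5.
The subsidy must fill the gap: s = ps − pb = 62.5 − 29.5 = 33.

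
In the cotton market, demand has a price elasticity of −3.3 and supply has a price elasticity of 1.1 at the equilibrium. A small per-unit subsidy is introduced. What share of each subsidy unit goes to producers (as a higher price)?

Producer share = 0.75

For a small subsidy around the equilibrium, the benefit split depends on the relative slopes, which at a point are proportional to the elasticities.
Buyer share = εs/(εs + |εd|) = 1.1/(1.1 + 3.3) = 0.25; seller share = |εd|/(εs + |εd|) = 0.75.
So producers capture 0.75 of the subsidy.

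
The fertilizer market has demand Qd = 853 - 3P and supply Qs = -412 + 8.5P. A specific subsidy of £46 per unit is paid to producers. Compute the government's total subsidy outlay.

Government cost = £28750

Pre-subsidy: 853 - 3P = -412 + 8.5P gives P* = 110, Q* = 523.
With the subsidy, sellers receive Ps = Pb + 46 for each unit, where Pb is the price buyers pay.
Supply in terms of Pb becomes Qs = -412 + 8.5(Pb + 46) = -21 + 8.5Pb. Setting this equal to demand: 853 - 3Pb = -21 + 8.5Pb, so Pb = 76.
Sellers receive Ps = 76 + 46 = 122; Q' = 853 − 3·76 = 625.
Government outlay = subsidy × quantity = 46 × 625 = 28750.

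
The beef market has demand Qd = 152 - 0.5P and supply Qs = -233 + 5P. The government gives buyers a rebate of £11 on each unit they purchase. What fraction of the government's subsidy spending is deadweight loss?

DWL / government spending = 5/244

Pre-subsidy: 152 - 0.5P = -233 + 5P gives P* = 70, Q* = 117.
With the rebate, buyers effectively pay Pb = Ps − 11, where Ps is the price sellers receive.
Demand in terms of Ps becomes Qd = 152 − 0.5(Ps − 11) = 157.5 - 0.5Ps. Setting this equal to supply: 157.5 - 0.5Ps = -233 + 5Ps, so Ps = 71.
Buyers pay Pb = 71 − 11 = 60; Q' = -233 + 5·71 = 122.
ΔCS = ½(117 + 122)(70 − 60) = 1195; ΔPS = ½(117 + 122)(71 − 70) = 119.5.
Government spending = 11 × 122 = 1342.
DWL = ½ × 11 × (122 − 117) = 27.5; fraction = 27.5 / 1342 = 5/244.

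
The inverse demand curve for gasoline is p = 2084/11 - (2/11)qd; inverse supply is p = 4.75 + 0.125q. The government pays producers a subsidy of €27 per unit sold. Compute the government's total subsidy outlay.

Pre-subsidy: 2084/11 - (2/11)q = 4.75 + 0.125q gives q* = 602 and p* = 80.
With the subsidy, sellers receive ps = pb + 27 for each unit, where pb is the price buyers pay.
On the curves, pb = 2084/11 - (2/11)q and ps = 4.75 + 0.125q; the wedge ps − pb = 27 gives 4.75 + 0.125q − (2084/11 - (2/11)q) = 27, so q' = 690.
Then pb = 2084/11 − (2/11)·690 = 64 and ps = 4.75 + 0.125·690 = 91.
Government outlay = subsidy × quantity = 27 × 690 = 18630.

Government cost = €18630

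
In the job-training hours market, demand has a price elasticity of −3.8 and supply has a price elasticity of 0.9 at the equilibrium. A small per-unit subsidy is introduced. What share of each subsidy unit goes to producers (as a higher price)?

For a small subsidy around the equilibrium, the benefit split depends on the relative slopes, which at a point are proportional to the elasticities.
Buyer share = εs/(εs + |εd|) = 0.9/(0.9 + 3.8) = 9/47; seller share = |εd|/(εs + |εd|) = 38/47.
So producers capture 38/47 of the subsidy.

Producer share = 38/47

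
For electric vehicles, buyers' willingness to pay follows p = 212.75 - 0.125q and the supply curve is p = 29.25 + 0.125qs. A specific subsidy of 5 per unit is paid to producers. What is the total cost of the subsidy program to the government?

Pre-subsidy: 212.75 - 0.125q = 29.25 + 0.125q gives q* = 734 and p* = 121.
With the subsidy, sellers receive ps = pb + 5 for each unit, where pb is the price buyers pay.
On the curves, pb = 212.75 - 0.125q and ps = 29.25 + 0.125q; the wedge ps − pb = 5 gives 29.25 + 0.125q − (212.75 - 0.125q) = 5, so q' = 754.
Then pb = 212.75 − 0.125·754 = 118.5 and ps = 29.25 + 0.125·754 = 123.5.
Government outlay = subsidy × quantity = 5 × 754 = 3770.

Government cost = 3770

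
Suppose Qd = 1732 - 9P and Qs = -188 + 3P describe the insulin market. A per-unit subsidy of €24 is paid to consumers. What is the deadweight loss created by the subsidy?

Deadweight loss = €648

Pre-subsidy: 1732 - 9P = -188 + 3P gives P* = 160, Q* = 292.
With the rebate, buyers effectively pay Pb = Ps − 24, where Ps is the price sellers receive.
Demand in terms of Ps becomes Qd = 1732 − 9(Ps − 24) = 1948 - 9Ps. Setting this equal to supply: 1948 - 9Ps = -188 + 3Ps, so Ps = 178.
Buyers pay Pb = 178 − 24 = 154; Q' = -188 + 3·178 = 346.
The subsidy expands output by 346 − 292 = 54 past the efficient level; on those units the gap between marginal cost and willingness to pay runs from 0 up to 24.
DWL = ½ × 24 × 54 = 648.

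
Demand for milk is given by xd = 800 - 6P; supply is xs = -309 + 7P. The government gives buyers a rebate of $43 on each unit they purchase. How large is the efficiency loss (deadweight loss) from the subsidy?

Deadweight loss = 38829/13

Pre-subsidy: 800 - 6P = -309 + 7P gives P* = 1109/13, x* = 3746/13.
With the rebate, buyers effectively pay Pb = Ps − 43, where Ps is the price sellers receive.
Demand in terms of Ps becomes xd = 800 − 6(Ps − 43) = 1058 - 6Ps. Setting this equal to supply: 1058 - 6Ps = -309 + 7Ps, so Ps = 1367/13.
Buyers pay Pb = 1367/13 − 43 = 808/13; x' = -309 + 7·(1367/13) = 5552/13.
The subsidy expands output by 5552/13 − 3746/13 = 1806/13 past the efficient level; on those units the gap between marginal cost and willingness to pay runs from 0 up to 43.
DWL = ½ × 43 × 1806/13 = 38829/13.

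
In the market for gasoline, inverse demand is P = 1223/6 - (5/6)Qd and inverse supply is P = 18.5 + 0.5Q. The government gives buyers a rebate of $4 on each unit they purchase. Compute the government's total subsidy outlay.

Government cost = $568

Pre-subsidy: 1223/6 - (5/6)Q = 18.5 + 0.5Q gives Q* = 139 and P* = 88.
With the rebate, buyers effectively pay Pb = Ps − 4, where Ps is the price sellers receive.
On the curves, Pb = 1223/6 - (5/6)Q and Ps = 18.5 + 0.5Q; the wedge Ps − Pb = 4 gives 18.5 + 0.5Q − (1223/6 - (5/6)Q) = 4, so Q' = 142.
Then Pb = 1223/6 − (5/6)·142 = 85.5 and Ps = 18.5 + 0.5·142 = 89.5.
Government outlay = subsidy × quantity = 4 × 142 = 568.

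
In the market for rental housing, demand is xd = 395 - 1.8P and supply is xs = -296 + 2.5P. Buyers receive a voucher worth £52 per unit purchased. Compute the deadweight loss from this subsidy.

Deadweight loss = 60840/43

Pre-subsidy: 395 - 1.8P = -296 + 2.5P gives P* = 6910/43, x* = 4547/43.
With the rebate, buyers effectively pay Pb = Ps − 52, where Ps is the price sellers receive.
Demand in terms of Ps becomes xd = 395 − 1.8(Ps − 52) = 488.6 - 1.8Ps. Setting this equal to supply: 488.6 - 1.8Ps = -296 + 2.5Ps, so Ps = 7846/43.
Buyers pay Pb = 7846/43 − 52 = 5610/43; x' = -296 + 2.5·(7846/43) = 6887/43.
The subsidy expands output by 6887/43 − 4547/43 = 2340/43 past the efficient level; on those units the gap between marginal cost and willingness to pay runs from 0 up to 52.
DWL = ½ × 52 × 2340/43 = 60840/43.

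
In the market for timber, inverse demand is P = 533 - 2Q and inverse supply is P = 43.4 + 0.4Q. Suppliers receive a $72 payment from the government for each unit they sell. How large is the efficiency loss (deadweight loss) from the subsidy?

Pre-subsidy: 533 - 2Q = 43.4 + 0.4Q gives Q* = 204 and P* = 125.
With the subsidy, sellers receive Ps = Pb + 72 for each unit, where Pb is the price buyers pay.
On the curves, Pb = 533 - 2Q and Ps = 43.4 + 0.4Q; the wedge Ps − Pb = 72 gives 43.4 + 0.4Q − (533 - 2Q) = 72, so Q' = 234.
Then Pb = 533 − 2·234 = 65 and Ps = 43.4 + 0.4·234 = 137.
The subsidy expands output by 234 − 204 = 30 past the efficient level; on those units the gap between marginal cost and willingness to pay runs from 0 up to 72.
DWL = ½ × 72 × 30 = 1080.

Deadweight loss = $1080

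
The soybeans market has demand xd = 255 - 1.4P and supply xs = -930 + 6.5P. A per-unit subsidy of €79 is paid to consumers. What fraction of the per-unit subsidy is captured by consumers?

Pre-subsidy: 255 - 1.4P = -930 + 6.5P gives P* = 150, x* = 45.
With the rebate, buyers effectively pay Pb = Ps − 79, where Ps is the price sellers receive.
Demand in terms of Ps becomes xd = 255 − 1.4(Ps − 79) = 365.6 - 1.4Ps. Setting this equal to supply: 365.6 - 1.4Ps = -930 + 6.5Ps, so Ps = 164.
Buyers pay Pb = 164 − 79 = 85; x' = -930 + 6.5·164 = 136.
Buyers' price falls by P* − Pb = 150 − 85 = 65; sellers' price rises by Ps − P* = 164 − 150 = 14.
So consumers capture 65/79 = 65/79 of each unit of subsidy.

Consumer share = 65/79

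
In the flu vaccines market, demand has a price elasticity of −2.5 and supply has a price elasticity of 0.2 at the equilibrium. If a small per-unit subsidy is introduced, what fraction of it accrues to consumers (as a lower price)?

Consumer share = 2/27

For a small subsidy around the equilibrium, the benefit split depends on the relative slopes, which at a point are proportional to the elasticities.
Buyer share = εs/(εs + |εd|) = 0.2/(0.2 + 2.5) = 2/27; seller share = |εd|/(εs + |εd|) = 25/27.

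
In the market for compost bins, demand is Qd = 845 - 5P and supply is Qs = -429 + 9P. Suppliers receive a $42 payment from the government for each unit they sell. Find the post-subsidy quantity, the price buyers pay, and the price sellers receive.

Q' = 525; buyers pay $64; sellers receive $106

Pre-subsidy: 845 - 5P = -429 + 9P gives P* = 91, Q* = 390.
With the subsidy, sellers receive Ps = Pb + 42 for each unit, where Pb is the price buyers pay.
Supply in terms of Pb becomes Qs = -429 + 9(Pb + 42) = -51 + 9Pb. Setting this equal to demand: 845 - 5Pb = -51 + 9Pb, so Pb = 64.
Sellers receive Ps = 64 + 42 = 106; Q' = 845 − 5·64 = 525.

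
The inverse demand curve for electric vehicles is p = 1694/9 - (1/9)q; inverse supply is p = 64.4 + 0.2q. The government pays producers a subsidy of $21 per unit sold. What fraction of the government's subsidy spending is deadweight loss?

Pre-subsidy: 1694/9 - (1/9)q = 64.4 + 0.2q gives q* = 398 and p* = 144.
With the subsidy, sellers receive ps = pb + 21 for each unit, where pb is the price buyers pay.
On the curves, pb = 1694/9 - (1/9)q and ps = 64.4 + 0.2q; the wedge ps − pb = 21 gives 64.4 + 0.2q − (1694/9 - (1/9)q) = 21, so q' = 465.5.
Then pb = 1694/9 − (1/9)·465.5 = 136.5 and ps = 64.4 + 0.2·465.5 = 157.5.
ΔCS = ½(398 + 465.5)(144 − 136.5) = 3238.125; ΔPS = ½(398 + 465.5)(157.5 − 144) = 5828.625.
Government spending = 21 × 465.5 = 9775.5.
DWL = ½ × 21 × (465.5 − 398) = 708.75; fraction = 708.75 / 9775.5 = 135/1862.

DWL / government spending = 135/1862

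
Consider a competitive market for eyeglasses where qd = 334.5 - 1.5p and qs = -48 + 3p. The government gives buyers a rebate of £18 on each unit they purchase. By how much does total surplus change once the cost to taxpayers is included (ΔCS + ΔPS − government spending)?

Pre-subsidy: 334.5 - 1.5p = -48 + 3p gives p* = 85, q* = 207.
With the rebate, buyers effectively pay pb = ps − 18, where ps is the price sellers receive.
Demand in terms of ps becomes qd = 334.5 − 1.5(ps − 18) = 361.5 - 1.5ps. Setting this equal to supply: 361.5 - 1.5ps = -48 + 3ps, so ps = 91.
Buyers pay pb = 91 − 18 = 73; q' = -48 + 3·91 = 225.
ΔCS = ½(207 + 225)(85 − 73) = 2592; ΔPS = ½(207 + 225)(91 − 85) = 1296.
Government spending = 18 × 225 = 4050.
Net change = 2592 + 1296 − 4050 = -162. The loss equals the DWL triangle ½·18·18.

Net change in total surplus = -£162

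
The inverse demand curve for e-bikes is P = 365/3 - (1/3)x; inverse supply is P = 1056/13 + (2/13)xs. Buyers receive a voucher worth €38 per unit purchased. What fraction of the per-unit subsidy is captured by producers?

Producer share = 6/19

Pre-subsidy: 365/3 - (1/3)x = 1056/13 + (2/13)x gives x* = 83 and P* = 94.
With the rebate, buyers effectively pay Pb = Ps − 38, where Ps is the price sellers receive.
On the curves, Pb = 365/3 - (1/3)x and Ps = 1056/13 + (2/13)x; the wedge Ps − Pb = 38 gives 1056/13 + (2/13)x − (365/3 - (1/3)x) = 38, so x' = 161.
Then Pb = 365/3 − (1/3)·161 = 68 and Ps = 1056/13 + (2/13)·161 = 106.
Buyers' price falls by P* − Pb = 94 − 68 = 26; sellers' price rises by Ps − P* = 106 − 94 = 12.
So producers capture 12/38 = 6/19 of each unit of subsidy.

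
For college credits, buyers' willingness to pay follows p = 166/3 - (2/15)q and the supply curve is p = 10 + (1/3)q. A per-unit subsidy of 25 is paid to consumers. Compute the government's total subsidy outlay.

Pre-subsidy: 166/3 - (2/15)q = 10 + (1/3)q gives q* = 680/7 and p* = 890/21.
With the rebate, buyers effectively pay pb = ps − 25, where ps is the price sellers receive.
On the curves, pb = 166/3 - (2/15)q and ps = 10 + (1/3)q; the wedge ps − pb = 25 gives 10 + (1/3)q − (166/3 - (2/15)q) = 25, so q' = 1055/7.
Then pb = 166/3 − (2/15)·(1055/7) = 740/21 and ps = 10 + (1/3)·(1055/7) = 1265/21.
Government outlay = subsidy × quantity = 25 × 1055/7 = 26375/7.

Government cost = 26375/7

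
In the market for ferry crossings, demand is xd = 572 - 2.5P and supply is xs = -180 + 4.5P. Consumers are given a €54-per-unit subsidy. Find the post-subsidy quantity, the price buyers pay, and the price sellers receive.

x' = 5463/14; buyers pay 509/7; sellers receive 887/7

Pre-subsidy: 572 - 2.5P = -180 + 4.5P gives P* = 752/7, x* = 2124/7.
With the rebate, buyers effectively pay Pb = Ps − 54, where Ps is the price sellers receive.
Demand in terms of Ps becomes xd = 572 − 2.5(Ps − 54) = 707 - 2.5Ps. Setting this equal to supply: 707 - 2.5Ps = -180 + 4.5Ps, so Ps = 887/7.
Buyers pay Pb = 887/7 − 54 = 509/7; x' = -180 + 4.5·(887/7) = 5463/14.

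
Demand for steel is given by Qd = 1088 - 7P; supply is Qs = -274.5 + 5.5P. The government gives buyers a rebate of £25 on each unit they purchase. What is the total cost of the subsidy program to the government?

Pre-subsidy: 1088 - 7P = -274.5 + 5.5P gives P* = 109, Q* = 325.
With the rebate, buyers effectively pay Pb = Ps − 25, where Ps is the price sellers receive.
Demand in terms of Ps becomes Qd = 1088 − 7(Ps − 25) = 1263 - 7Ps. Setting this equal to supply: 1263 - 7Ps = -274.5 + 5.5Ps, so Ps = 123.
Buyers pay Pb = 123 − 25 = 98; Q' = -274.5 + 5.5·123 = 402.
Government outlay = subsidy × quantity = 25 × 402 = 10050.

Government cost = £10050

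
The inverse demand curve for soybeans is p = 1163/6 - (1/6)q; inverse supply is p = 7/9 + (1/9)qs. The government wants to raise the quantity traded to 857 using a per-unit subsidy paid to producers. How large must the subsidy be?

At q = 857, from the demand curve buyers pay pb = 1163/6 − (1/6)·857 = 51; from the supply curve sellers need ps = 7/9 + (1/9)·857 = 96.
The subsidy must fill the gap: s = ps − pb = 96 − 51 = 45.

Required subsidy s = 45 per unit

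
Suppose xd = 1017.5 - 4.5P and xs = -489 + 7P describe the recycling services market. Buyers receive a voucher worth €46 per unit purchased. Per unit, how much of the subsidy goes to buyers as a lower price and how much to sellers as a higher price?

Buyers gain €28 per unit; sellers gain €18 per unit

Pre-subsidy: 1017.5 - 4.5P = -489 + 7P gives P* = 131, x* = 428.
With the rebate, buyers effectively pay Pb = Ps − 46, where Ps is the price sellers receive.
Demand in terms of Ps becomes xd = 1017.5 − 4.5(Ps − 46) = 1224.5 - 4.5Ps. Setting this equal to supply: 1224.5 - 4.5Ps = -489 + 7Ps, so Ps = 149.
Buyers pay Pb = 149 − 46 = 103; x' = -489 + 7·149 = 554.
Buyers' price falls by P* − Pb = 131 − 103 = 28; sellers' price rises by Ps − P* = 149 − 131 = 18.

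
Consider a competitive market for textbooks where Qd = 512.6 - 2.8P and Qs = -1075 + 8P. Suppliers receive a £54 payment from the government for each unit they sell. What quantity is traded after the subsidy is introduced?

Pre-subsidy: 512.6 - 2.8P = -1075 + 8P gives P* = 147, Q* = 101.
With the subsidy, sellers receive Ps = Pb + 54 for each unit, where Pb is the price buyers pay.
Supply in terms of Pb becomes Qs = -1075 + 8(Pb + 54) = -643 + 8Pb. Setting this equal to demand: 512.6 - 2.8Pb = -643 + 8Pb, so Pb = 107.
Sellers receive Ps = 107 + 54 = 161; Q' = 512.6 − 2.8·107 = 213.

Q' = 213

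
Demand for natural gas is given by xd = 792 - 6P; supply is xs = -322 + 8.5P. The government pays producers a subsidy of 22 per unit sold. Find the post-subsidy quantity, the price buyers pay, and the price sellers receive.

Pre-subsidy: 792 - 6P = -322 + 8.5P gives P* = 2228/29, x* = 9600/29.
With the subsidy, sellers receive Ps = Pb + 22 for each unit, where Pb is the price buyers pay.
Supply in terms of Pb becomes xs = -322 + 8.5(Pb + 22) = -135 + 8.5Pb. Setting this equal to demand: 792 - 6Pb = -135 + 8.5Pb, so Pb = 1854/29.
Sellers receive Ps = 1854/29 + 22 = 2492/29; x' = 792 − 6·(1854/29) = 11844/29.

x' = 11844/29; buyers pay 1854/29; sellers receive 2492/29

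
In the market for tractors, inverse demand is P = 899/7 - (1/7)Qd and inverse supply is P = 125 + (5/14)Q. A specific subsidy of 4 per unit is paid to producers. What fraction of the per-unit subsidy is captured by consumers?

Pre-subsidy: 899/7 - (1/7)Q = 125 + (5/14)Q gives Q* = 48/7 and P* = 6245/49.
With the subsidy, sellers receive Ps = Pb + 4 for each unit, where Pb is the price buyers pay.
On the curves, Pb = 899/7 - (1/7)Q and Ps = 125 + (5/14)Q; the wedge Ps − Pb = 4 gives 125 + (5/14)Q − (899/7 - (1/7)Q) = 4, so Q' = 104/7.
Then Pb = 899/7 − (1/7)·(104/7) = 6189/49 and Ps = 125 + (5/14)·(104/7) = 6385/49.
Buyers' price falls by P* − Pb = 6245/49 − 6189/49 = 8/7; sellers' price rises by Ps − P* = 6385/49 − 6245/49 = 20/7.
So consumers capture (8/7)/4 = 2/7 of each unit of subsidy.

Consumer share = 2/7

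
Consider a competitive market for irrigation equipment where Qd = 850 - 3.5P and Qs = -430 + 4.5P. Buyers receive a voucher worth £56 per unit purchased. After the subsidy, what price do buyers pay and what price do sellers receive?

Buyers pay £128.5; sellers receive £184.5

Pre-subsidy: 850 - 3.5P = -430 + 4.5P gives P* = 160, Q* = 290.
With the rebate, buyers effectively pay Pb = Ps − 56, where Ps is the price sellers receive.
Demand in terms of Ps becomes Qd = 850 − 3.5(Ps − 56) = 1046 - 3.5Ps. Setting this equal to supply: 1046 - 3.5Ps = -430 + 4.5Ps, so Ps = 184.5.
Buyers pay Pb = 184.5 − 56 = 128.5; Q' = -430 + 4.5·184.5 = 400.25.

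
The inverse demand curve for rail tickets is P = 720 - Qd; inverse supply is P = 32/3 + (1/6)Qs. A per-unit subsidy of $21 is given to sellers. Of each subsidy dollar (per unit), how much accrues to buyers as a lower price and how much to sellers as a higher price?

Buyers gain $18 per unit; sellers gain $3 per unit

Pre-subsidy: 720 - Q = 32/3 + (1/6)Q gives Q* = 608 and P* = 112.
With the subsidy, sellers receive Ps = Pb + 21 for each unit, where Pb is the price buyers pay.
On the curves, Pb = 720 - Q and Ps = 32/3 + (1/6)Q; the wedge Ps − Pb = 21 gives 32/3 + (1/6)Q − (720 - Q) = 21, so Q' = 626.
Then Pb = 720 − 1·626 = 94 and Ps = 32/3 + (1/6)·626 = 115.
Buyers' price falls by P* − Pb = 112 − 94 = 18; sellers' price rises by Ps − P* = 115 − 112 = 3.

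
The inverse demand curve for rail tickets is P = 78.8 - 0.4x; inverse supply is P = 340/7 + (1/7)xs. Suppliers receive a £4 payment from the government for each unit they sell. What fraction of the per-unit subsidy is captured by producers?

Pre-subsidy: 78.8 - 0.4x = 340/7 + (1/7)x gives x* = 1058/19 and P* = 1074/19.
With the subsidy, sellers receive Ps = Pb + 4 for each unit, where Pb is the price buyers pay.
On the curves, Pb = 78.8 - 0.4x and Ps = 340/7 + (1/7)x; the wedge Ps − Pb = 4 gives 340/7 + (1/7)x − (78.8 - 0.4x) = 4, so x' = 1198/19.
Then Pb = 78.8 − 0.4·(1198/19) = 1018/19 and Ps = 340/7 + (1/7)·(1198/19) = 1094/19.
Buyers' price falls by P* − Pb = 1074/19 − 1018/19 = 56/19; sellers' price rises by Ps − P* = 1094/19 − 1074/19 = 20/19.
So producers capture (20/19)/4 = 5/19 of each unit of subsidy.

Producer share = 5/19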